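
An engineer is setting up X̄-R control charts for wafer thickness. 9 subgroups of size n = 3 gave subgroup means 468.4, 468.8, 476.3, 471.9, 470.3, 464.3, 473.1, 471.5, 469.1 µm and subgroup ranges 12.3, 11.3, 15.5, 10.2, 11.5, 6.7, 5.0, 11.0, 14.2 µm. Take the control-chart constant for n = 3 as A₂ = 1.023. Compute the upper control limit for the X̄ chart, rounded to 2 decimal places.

X̄̄ = (468.4 + 468.8 + 476.3 + 471.9 + 470.3 + 464.3 + 473.1 + 471.5 + 469.1) / 9 = 4233.7000 / 9 = 470.4111
R̄ = (12.3 + 11.3 + 15.5 + 10.2 + 11.5 + 6.7 + 5.0 + 11.0 + 14.2) / 9 = 97.7000 / 9 = 10.8556
UCL = X̄̄ + A₂·R̄ = 470.4111 + 1.023 × 10.8556 = 481.5163

481.52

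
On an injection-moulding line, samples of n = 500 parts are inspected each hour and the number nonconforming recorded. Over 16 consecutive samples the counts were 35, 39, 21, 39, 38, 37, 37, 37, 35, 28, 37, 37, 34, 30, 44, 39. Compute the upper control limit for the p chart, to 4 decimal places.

0.1053

p̄ = Σdᵢ / (k·n) = 567 / (16 × 500) = 0.07087
UCL = p̄ + 3·√(p̄(1−p̄)/n) = 0.07087 + 3 × √(0.07087×0.92912/500) = 0.07087 + 3 × 0.01148 = 0.10530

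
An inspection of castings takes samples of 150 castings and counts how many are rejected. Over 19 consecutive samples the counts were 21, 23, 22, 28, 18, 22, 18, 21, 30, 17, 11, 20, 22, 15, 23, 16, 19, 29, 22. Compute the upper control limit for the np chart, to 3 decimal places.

p̄ = Σdᵢ / (k·n) = 397 / (19 × 150) = 0.13930
UCL = np̄ + 3·√(np̄(1−p̄)) = 20.8947 + 3 × √(20.8947×0.86070) = 20.8947 + 3 × 4.2408 = 33.6170

33.617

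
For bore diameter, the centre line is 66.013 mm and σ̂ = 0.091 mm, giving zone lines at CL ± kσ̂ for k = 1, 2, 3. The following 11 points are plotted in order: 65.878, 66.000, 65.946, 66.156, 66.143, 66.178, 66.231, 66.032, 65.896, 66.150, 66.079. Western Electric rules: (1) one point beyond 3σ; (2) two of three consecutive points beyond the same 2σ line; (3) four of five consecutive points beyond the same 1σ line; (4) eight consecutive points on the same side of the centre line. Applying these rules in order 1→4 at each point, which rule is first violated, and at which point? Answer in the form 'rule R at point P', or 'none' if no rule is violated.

rule 3 at point 7

Zone of each point (C = within 1σ̂, B = 1σ̂–2σ̂, A = 2σ̂–3σ̂, * = beyond 3σ̂; sign = side of CL): 1:-B, 2:-C, 3:-C, 4:+B, 5:+B, 6:+B, 7:+A, 8:+C, 9:-B, 10:+B, 11:+C
Rule 3 (four of five consecutive points beyond the same 1σ limit) is satisfied at point 7.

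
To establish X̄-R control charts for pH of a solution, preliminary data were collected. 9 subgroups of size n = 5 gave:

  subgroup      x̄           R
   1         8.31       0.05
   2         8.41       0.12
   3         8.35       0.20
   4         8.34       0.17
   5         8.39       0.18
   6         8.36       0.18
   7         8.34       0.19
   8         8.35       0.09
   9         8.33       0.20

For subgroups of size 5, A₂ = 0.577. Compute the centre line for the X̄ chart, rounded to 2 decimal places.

8.35

X̄̄ = (8.31 + 8.41 + 8.35 + 8.34 + 8.39 + 8.36 + 8.34 + 8.35 + 8.33) / 9 = 75.1800 / 9 = 8.3533
CL = X̄̄ = 8.3533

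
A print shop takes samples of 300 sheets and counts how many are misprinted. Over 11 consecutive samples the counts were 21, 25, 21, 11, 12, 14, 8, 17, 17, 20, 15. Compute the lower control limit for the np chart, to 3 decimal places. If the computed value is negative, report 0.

4.624

p̄ = Σdᵢ / (k·n) = 181 / (11 × 300) = 0.05485
LCL = np̄ − 3·√(np̄(1−p̄)) = 16.4545 − 3 × 3.9436 = 4.6237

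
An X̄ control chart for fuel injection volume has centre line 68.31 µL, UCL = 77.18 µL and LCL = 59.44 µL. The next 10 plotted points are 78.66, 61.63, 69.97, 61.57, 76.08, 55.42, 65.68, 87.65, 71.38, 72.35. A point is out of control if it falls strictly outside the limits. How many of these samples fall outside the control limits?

Compare each point to [59.44, 77.18]: sample 1 = 78.66 > UCL; sample 6 = 55.42 < LCL; sample 8 = 87.65 > UCL.

3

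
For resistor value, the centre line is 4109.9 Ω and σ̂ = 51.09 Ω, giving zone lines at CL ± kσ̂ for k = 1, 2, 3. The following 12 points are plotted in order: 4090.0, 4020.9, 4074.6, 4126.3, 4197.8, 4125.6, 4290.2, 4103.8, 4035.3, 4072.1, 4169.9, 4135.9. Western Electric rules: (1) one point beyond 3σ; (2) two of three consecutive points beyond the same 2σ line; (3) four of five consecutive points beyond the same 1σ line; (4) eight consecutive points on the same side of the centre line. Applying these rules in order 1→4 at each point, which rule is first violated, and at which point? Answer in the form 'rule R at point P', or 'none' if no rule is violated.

Zone of each point (C = within 1σ̂, B = 1σ̂–2σ̂, A = 2σ̂–3σ̂, * = beyond 3σ̂; sign = side of CL): 1:-C, 2:-B, 3:-C, 4:+C, 5:+B, 6:+C, 7:+*, 8:-C, 9:-B, 10:-C, 11:+B, 12:+C
Rule 1 (one point beyond the 3σ limits) is satisfied at point 7.

rule 1 at point 7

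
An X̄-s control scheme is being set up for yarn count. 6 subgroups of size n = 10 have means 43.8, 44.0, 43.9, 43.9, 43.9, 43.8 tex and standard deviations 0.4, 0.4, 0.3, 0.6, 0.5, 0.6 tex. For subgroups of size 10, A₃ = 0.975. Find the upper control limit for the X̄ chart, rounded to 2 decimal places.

44.34

X̄̄ = (43.8 + 44.0 + 43.9 + 43.9 + 43.9 + 43.8) / 6 = 43.8833
s̄ = (0.4 + 0.4 + 0.3 + 0.6 + 0.5 + 0.6) / 6 = 0.4667
UCL = X̄̄ + A₃·s̄ = 43.8833 + 0.975 × 0.4667 = 44.3383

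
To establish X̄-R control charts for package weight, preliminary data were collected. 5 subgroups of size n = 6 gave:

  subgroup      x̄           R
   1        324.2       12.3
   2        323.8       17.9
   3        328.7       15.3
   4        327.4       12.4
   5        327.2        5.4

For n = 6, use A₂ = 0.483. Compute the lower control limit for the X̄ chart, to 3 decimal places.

X̄̄ = (324.2 + 323.8 + 328.7 + 327.4 + 327.2) / 5 = 1631.3000 / 5 = 326.2600
R̄ = (12.3 + 17.9 + 15.3 + 12.4 + 5.4) / 5 = 63.3000 / 5 = 12.6600
LCL = X̄̄ − A₂·R̄ = 326.2600 − 0.483 × 12.6600 = 320.1452

320.145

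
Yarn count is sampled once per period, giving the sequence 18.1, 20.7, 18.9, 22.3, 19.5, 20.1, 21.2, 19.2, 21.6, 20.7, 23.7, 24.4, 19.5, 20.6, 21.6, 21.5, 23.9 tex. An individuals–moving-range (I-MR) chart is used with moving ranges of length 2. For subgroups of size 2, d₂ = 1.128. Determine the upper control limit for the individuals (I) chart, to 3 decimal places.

X̄ = (18.1 + 20.7 + 18.9 + 22.3 + 19.5 + 20.1 + 21.2 + 19.2 + 21.6 + 20.7 + 23.7 + 24.4 + 19.5 + 20.6 + 21.6 + 21.5 + 23.9) / 17 = 21.0294
Moving ranges: 2.6, 1.8, 3.4, 2.8, 0.6, 1.1, 2.0, 2.4, 0.9, 3.0, 0.7, 4.9, 1.1, 1.0, 0.1, 2.4; M̄R̄ = 30.8000 / 16 = 1.9250
UCL = X̄ + 3·M̄R̄/d₂ = 21.0294 + 3 × 1.9250 / 1.128 = 26.1491

26.149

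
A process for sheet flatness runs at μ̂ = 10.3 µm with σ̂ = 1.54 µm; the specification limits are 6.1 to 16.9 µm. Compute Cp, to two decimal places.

1.17

Cp = (USL − LSL) / (6σ̂) = (16.9 − 6.1) / (6 × 1.54) = 10.8000 / 9.2400 = 1.1688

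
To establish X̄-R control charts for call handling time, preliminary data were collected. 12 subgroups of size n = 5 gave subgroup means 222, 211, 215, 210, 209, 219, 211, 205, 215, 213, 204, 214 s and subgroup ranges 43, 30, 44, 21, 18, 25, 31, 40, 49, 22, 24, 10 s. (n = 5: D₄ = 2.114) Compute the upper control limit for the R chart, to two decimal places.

R̄ = (43 + 30 + 44 + 21 + 18 + 25 + 31 + 40 + 49 + 22 + 24 + 10) / 12 = 357.0000 / 12 = 29.7500
UCL_R = D₄·R̄ = 2.114 × 29.7500 = 62.8915

62.89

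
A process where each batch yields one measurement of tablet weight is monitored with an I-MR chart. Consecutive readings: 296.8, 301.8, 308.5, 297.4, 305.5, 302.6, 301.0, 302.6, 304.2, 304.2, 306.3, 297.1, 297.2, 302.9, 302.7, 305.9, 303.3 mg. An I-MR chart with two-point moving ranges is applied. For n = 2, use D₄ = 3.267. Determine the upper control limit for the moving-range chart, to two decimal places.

Moving ranges: 5.0, 6.7, 11.1, 8.1, 2.9, 1.6, 1.6, 1.6, 0.0, 2.1, 9.2, 0.1, 5.7, 0.2, 3.2, 2.6; M̄R̄ = 61.7000 / 16 = 3.8563
UCL_MR = D₄·M̄R̄ = 3.267 × 3.8563 = 12.5984

12.60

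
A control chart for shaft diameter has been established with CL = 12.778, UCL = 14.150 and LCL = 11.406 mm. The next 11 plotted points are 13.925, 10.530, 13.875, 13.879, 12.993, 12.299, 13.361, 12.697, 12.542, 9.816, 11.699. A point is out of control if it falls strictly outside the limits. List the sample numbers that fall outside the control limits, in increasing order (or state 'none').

2, 10

Compare each point to [11.406, 14.150]: sample 2 = 10.530 < LCL; sample 10 = 9.816 < LCL.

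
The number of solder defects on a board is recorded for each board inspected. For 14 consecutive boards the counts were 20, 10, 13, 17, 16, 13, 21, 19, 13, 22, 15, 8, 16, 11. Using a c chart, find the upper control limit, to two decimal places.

27.01

c̄ = (20 + 10 + 13 + 17 + 16 + 13 + 21 + 19 + 13 + 22 + 15 + 8 + 16 + 11) / 14 = 214 / 14 = 15.2857
UCL = c̄ + 3√c̄ = 15.2857 + 3 × √15.2857 = 15.2857 + 3 × 3.9097 = 27.0148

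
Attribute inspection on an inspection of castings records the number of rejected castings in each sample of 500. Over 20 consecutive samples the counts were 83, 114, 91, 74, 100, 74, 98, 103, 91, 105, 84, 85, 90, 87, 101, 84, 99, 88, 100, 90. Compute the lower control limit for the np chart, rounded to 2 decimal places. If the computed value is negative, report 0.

66.05

p̄ = Σdᵢ / (k·n) = 1841 / (20 × 500) = 0.18410
LCL = np̄ − 3·√(np̄(1−p̄)) = 92.0500 − 3 × 8.6662 = 66.0513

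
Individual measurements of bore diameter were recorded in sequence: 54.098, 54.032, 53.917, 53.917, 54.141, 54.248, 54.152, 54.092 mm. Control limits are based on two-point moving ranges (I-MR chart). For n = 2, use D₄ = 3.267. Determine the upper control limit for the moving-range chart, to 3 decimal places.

0.312

Moving ranges: 0.066, 0.115, 0.000, 0.224, 0.107, 0.096, 0.060; M̄R̄ = 0.6680 / 7 = 0.0954
UCL_MR = D₄·M̄R̄ = 3.267 × 0.0954 = 0.3118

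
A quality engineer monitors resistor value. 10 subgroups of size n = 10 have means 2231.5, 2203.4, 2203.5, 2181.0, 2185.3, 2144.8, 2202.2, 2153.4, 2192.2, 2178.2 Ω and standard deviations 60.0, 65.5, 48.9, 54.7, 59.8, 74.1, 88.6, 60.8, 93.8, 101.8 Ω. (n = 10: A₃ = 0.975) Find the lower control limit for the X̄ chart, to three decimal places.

2118.520

X̄̄ = (2231.5 + 2203.4 + 2203.5 + 2181.0 + 2185.3 + 2144.8 + 2202.2 + 2153.4 + 2192.2 + 2178.2) / 10 = 2187.5500
s̄ = (60.0 + 65.5 + 48.9 + 54.7 + 59.8 + 74.1 + 88.6 + 60.8 + 93.8 + 101.8) / 10 = 70.8000
LCL = X̄̄ − A₃·s̄ = 2187.5500 − 0.975 × 70.8000 = 2118.5200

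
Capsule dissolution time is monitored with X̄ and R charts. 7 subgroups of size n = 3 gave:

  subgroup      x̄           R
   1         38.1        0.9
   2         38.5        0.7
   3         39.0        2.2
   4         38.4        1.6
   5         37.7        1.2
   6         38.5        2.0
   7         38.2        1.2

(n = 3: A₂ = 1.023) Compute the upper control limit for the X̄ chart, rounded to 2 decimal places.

39.78

X̄̄ = (38.1 + 38.5 + 39.0 + 38.4 + 37.7 + 38.5 + 38.2) / 7 = 268.4000 / 7 = 38.3429
R̄ = (0.9 + 0.7 + 2.2 + 1.6 + 1.2 + 2.0 + 1.2) / 7 = 9.8000 / 7 = 1.4000
UCL = X̄̄ + A₂·R̄ = 38.3429 + 1.023 × 1.4000 = 39.7751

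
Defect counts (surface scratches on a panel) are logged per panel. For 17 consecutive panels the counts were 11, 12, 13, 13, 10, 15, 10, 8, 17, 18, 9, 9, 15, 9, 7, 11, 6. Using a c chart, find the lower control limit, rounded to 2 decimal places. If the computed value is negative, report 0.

1.24

c̄ = (11 + 12 + 13 + 13 + 10 + 15 + 10 + 8 + 17 + 18 + 9 + 9 + 15 + 9 + 7 + 11 + 6) / 17 = 193 / 17 = 11.3529
LCL = c̄ − 3√c̄ = 11.3529 − 3 × 3.3694 = 1.2447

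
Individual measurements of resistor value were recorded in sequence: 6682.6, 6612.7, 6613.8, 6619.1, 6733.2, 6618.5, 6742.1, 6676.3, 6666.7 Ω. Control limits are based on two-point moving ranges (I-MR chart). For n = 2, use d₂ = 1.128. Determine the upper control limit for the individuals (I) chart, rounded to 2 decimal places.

6830.36

X̄ = (6682.6 + 6612.7 + 6613.8 + 6619.1 + 6733.2 + 6618.5 + 6742.1 + 6676.3 + 6666.7) / 9 = 6662.7778
Moving ranges: 69.9, 1.1, 5.3, 114.1, 114.7, 123.6, 65.8, 9.6; M̄R̄ = 504.1000 / 8 = 63.0125
UCL = X̄ + 3·M̄R̄/d₂ = 6662.7778 + 3 × 63.0125 / 1.128 = 6830.3642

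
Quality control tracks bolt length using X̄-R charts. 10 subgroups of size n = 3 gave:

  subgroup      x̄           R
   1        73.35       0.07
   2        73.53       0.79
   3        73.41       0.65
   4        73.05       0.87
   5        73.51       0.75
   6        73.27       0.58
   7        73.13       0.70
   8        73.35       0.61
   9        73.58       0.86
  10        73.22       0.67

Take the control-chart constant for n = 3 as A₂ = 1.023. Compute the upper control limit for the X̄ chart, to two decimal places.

X̄̄ = (73.35 + 73.53 + 73.41 + 73.05 + 73.51 + 73.27 + 73.13 + 73.35 + 73.58 + 73.22) / 10 = 733.4000 / 10 = 73.3400
R̄ = (0.07 + 0.79 + 0.65 + 0.87 + 0.75 + 0.58 + 0.70 + 0.61 + 0.86 + 0.67) / 10 = 6.5500 / 10 = 0.6550
UCL = X̄̄ + A₂·R̄ = 73.3400 + 1.023 × 0.6550 = 74.0101

74.01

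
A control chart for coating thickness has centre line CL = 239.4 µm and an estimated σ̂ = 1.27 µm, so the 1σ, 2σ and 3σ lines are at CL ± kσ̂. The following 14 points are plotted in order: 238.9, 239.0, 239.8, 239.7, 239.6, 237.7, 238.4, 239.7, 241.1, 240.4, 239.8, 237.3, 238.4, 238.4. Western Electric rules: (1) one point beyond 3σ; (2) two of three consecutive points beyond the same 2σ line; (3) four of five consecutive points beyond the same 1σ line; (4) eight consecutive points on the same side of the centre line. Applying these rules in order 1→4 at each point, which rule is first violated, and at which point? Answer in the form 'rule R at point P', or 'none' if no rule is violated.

none

Zone of each point (C = within 1σ̂, B = 1σ̂–2σ̂, A = 2σ̂–3σ̂, * = beyond 3σ̂; sign = side of CL): 1:-C, 2:-C, 3:+C, 4:+C, 5:+C, 6:-B, 7:-C, 8:+C, 9:+B, 10:+C, 11:+C, 12:-B, 13:-C, 14:-C
No rule fires across all 14 points.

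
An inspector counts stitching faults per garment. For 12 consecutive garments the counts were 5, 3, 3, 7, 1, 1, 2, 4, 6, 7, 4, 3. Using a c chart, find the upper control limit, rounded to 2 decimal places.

c̄ = (5 + 3 + 3 + 7 + 1 + 1 + 2 + 4 + 6 + 7 + 4 + 3) / 12 = 46 / 12 = 3.8333
UCL = c̄ + 3√c̄ = 3.8333 + 3 × √3.8333 = 3.8333 + 3 × 1.9579 = 9.7070

9.71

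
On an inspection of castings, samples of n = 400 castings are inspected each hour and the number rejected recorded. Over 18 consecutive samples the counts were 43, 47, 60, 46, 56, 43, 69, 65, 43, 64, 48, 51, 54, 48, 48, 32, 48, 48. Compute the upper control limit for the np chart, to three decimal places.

p̄ = Σdᵢ / (k·n) = 913 / (18 × 400) = 0.12681
UCL = np̄ + 3·√(np̄(1−p̄)) = 50.7222 + 3 × √(50.7222×0.87319) = 50.7222 + 3 × 6.6551 = 70.6875

70.688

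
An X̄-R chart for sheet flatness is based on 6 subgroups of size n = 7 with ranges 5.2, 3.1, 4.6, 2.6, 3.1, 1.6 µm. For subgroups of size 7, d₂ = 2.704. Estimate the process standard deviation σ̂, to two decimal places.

1.25

R̄ = (5.2 + 3.1 + 4.6 + 2.6 + 3.1 + 1.6) / 6 = 3.3667
σ̂ = R̄ / d₂ = 3.3667 / 2.704 = 1.2451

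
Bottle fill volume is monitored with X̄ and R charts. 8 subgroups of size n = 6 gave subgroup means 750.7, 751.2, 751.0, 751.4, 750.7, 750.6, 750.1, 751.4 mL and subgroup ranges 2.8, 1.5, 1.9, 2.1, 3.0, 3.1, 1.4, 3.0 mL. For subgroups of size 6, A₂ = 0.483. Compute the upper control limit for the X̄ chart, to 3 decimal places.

X̄̄ = (750.7 + 751.2 + 751.0 + 751.4 + 750.7 + 750.6 + 750.1 + 751.4) / 8 = 6007.1000 / 8 = 750.8875
R̄ = (2.8 + 1.5 + 1.9 + 2.1 + 3.0 + 3.1 + 1.4 + 3.0) / 8 = 18.8000 / 8 = 2.3500
UCL = X̄̄ + A₂·R̄ = 750.8875 + 0.483 × 2.3500 = 752.0226

752.023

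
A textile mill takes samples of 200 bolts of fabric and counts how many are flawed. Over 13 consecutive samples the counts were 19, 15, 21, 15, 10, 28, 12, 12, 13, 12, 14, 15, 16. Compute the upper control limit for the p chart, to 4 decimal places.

0.1345

p̄ = Σdᵢ / (k·n) = 202 / (13 × 200) = 0.07769
UCL = p̄ + 3·√(p̄(1−p̄)/n) = 0.07769 + 3 × √(0.07769×0.92231/200) = 0.07769 + 3 × 0.01893 = 0.13448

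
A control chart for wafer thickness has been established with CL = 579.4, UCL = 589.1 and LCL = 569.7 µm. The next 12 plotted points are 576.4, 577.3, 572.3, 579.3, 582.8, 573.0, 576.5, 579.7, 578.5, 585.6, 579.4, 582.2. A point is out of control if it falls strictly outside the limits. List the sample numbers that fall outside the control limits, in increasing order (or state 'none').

none

All 12 points lie within [569.7, 589.1].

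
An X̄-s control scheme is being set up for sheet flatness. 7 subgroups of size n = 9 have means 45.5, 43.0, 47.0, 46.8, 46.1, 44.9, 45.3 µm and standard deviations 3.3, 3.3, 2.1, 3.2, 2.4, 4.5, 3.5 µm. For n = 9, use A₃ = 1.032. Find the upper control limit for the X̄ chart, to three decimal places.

48.802

X̄̄ = (45.5 + 43.0 + 47.0 + 46.8 + 46.1 + 44.9 + 45.3) / 7 = 45.5143
s̄ = (3.3 + 3.3 + 2.1 + 3.2 + 2.4 + 4.5 + 3.5) / 7 = 3.1857
UCL = X̄̄ + A₃·s̄ = 45.5143 + 1.032 × 3.1857 = 48.8019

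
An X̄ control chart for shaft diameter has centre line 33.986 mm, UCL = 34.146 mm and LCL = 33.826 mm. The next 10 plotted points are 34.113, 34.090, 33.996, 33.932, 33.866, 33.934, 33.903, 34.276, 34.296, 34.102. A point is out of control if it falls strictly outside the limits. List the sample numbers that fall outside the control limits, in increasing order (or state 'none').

8, 9

Compare each point to [33.826, 34.146]: sample 8 = 34.276 > UCL; sample 9 = 34.296 > UCL.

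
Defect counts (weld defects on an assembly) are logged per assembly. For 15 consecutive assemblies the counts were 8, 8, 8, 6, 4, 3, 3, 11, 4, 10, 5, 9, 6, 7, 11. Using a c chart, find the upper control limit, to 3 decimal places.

14.728

c̄ = (8 + 8 + 8 + 6 + 4 + 3 + 3 + 11 + 4 + 10 + 5 + 9 + 6 + 7 + 11) / 15 = 103 / 15 = 6.8667
UCL = c̄ + 3√c̄ = 6.8667 + 3 × √6.8667 = 6.8667 + 3 × 2.6204 = 14.7280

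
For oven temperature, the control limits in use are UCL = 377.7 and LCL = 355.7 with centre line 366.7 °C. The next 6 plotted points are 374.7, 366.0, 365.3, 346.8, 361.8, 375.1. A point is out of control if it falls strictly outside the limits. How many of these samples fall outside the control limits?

Compare each point to [355.7, 377.7]: sample 4 = 346.8 < LCL.

1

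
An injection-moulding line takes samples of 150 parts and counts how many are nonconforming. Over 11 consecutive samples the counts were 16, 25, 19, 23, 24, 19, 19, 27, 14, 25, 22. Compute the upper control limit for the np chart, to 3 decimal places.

p̄ = Σdᵢ / (k·n) = 233 / (11 × 150) = 0.14121
UCL = np̄ + 3·√(np̄(1−p̄)) = 21.1818 + 3 × √(21.1818×0.85879) = 21.1818 + 3 × 4.2651 = 33.9770

33.977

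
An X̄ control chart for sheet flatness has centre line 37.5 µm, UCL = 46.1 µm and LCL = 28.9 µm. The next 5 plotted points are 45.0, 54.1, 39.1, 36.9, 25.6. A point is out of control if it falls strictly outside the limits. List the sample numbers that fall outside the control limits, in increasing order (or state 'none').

Compare each point to [28.9, 46.1]: sample 2 = 54.1 > UCL; sample 5 = 25.6 < LCL.

2, 5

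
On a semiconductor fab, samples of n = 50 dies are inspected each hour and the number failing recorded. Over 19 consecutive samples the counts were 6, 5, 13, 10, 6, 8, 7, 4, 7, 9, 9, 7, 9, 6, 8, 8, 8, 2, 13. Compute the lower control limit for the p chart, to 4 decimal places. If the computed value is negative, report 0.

p̄ = Σdᵢ / (k·n) = 145 / (19 × 50) = 0.15263
LCL = p̄ − 3·√(p̄(1−p̄)/n) = 0.15263 − 3 × 0.05086 = 0.00005

0.0001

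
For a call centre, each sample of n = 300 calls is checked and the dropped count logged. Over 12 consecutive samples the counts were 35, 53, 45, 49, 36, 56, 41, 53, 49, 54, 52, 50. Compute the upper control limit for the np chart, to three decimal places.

p̄ = Σdᵢ / (k·n) = 573 / (12 × 300) = 0.15917
UCL = np̄ + 3·√(np̄(1−p̄)) = 47.7500 + 3 × √(47.7500×0.84083) = 47.7500 + 3 × 6.3364 = 66.7592

66.759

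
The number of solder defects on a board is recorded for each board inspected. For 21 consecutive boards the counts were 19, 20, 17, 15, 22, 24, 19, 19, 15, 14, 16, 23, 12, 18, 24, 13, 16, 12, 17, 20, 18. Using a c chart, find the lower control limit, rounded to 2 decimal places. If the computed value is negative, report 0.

5.12

c̄ = (19 + 20 + 17 + 15 + 22 + 24 + 19 + 19 + 15 + 14 + 16 + 23 + 12 + 18 + 24 + 13 + 16 + 12 + 17 + 20 + 18) / 21 = 373 / 21 = 17.7619
LCL = c̄ − 3√c̄ = 17.7619 − 3 × 4.2145 = 5.1184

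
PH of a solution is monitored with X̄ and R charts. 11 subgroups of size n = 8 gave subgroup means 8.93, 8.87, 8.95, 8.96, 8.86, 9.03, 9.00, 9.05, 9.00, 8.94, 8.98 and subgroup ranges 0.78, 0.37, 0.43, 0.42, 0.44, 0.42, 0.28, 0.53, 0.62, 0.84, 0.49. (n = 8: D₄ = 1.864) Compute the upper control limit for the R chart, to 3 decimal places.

R̄ = (0.78 + 0.37 + 0.43 + 0.42 + 0.44 + 0.42 + 0.28 + 0.53 + 0.62 + 0.84 + 0.49) / 11 = 5.6200 / 11 = 0.5109
UCL_R = D₄·R̄ = 1.864 × 0.5109 = 0.9523

0.952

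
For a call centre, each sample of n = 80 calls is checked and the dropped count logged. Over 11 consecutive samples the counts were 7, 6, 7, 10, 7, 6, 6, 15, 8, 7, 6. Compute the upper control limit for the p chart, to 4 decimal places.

0.1957

p̄ = Σdᵢ / (k·n) = 85 / (11 × 80) = 0.09659
UCL = p̄ + 3·√(p̄(1−p̄)/n) = 0.09659 + 3 × √(0.09659×0.90341/80) = 0.09659 + 3 × 0.03303 = 0.19567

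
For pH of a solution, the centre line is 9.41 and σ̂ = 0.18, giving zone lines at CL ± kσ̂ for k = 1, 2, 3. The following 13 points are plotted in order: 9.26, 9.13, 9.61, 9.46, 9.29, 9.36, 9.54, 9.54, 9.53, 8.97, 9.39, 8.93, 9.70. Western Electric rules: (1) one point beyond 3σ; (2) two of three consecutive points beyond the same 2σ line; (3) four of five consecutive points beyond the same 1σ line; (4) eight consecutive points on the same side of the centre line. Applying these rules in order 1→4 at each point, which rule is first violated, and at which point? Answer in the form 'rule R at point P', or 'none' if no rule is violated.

rule 2 at point 12

Zone of each point (C = within 1σ̂, B = 1σ̂–2σ̂, A = 2σ̂–3σ̂, * = beyond 3σ̂; sign = side of CL): 1:-C, 2:-B, 3:+B, 4:+C, 5:-C, 6:-C, 7:+C, 8:+C, 9:+C, 10:-A, 11:-C, 12:-A, 13:+B
Rule 2 (two of three consecutive points beyond the same 2σ limit) is satisfied at point 12.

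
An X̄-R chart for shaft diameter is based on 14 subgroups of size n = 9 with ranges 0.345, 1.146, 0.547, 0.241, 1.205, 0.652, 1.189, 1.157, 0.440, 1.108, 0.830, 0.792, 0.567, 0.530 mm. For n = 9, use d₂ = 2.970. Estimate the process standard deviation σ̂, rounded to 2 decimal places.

R̄ = (0.345 + 1.146 + 0.547 + 0.241 + 1.205 + 0.652 + 1.189 + 1.157 + 0.440 + 1.108 + 0.830 + 0.792 + 0.567 + 0.530) / 14 = 0.7678
σ̂ = R̄ / d₂ = 0.7678 / 2.970 = 0.2585

0.26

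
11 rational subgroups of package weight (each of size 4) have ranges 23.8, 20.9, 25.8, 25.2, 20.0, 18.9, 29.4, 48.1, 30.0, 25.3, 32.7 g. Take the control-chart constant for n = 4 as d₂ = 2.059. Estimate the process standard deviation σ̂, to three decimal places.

13.250

R̄ = (23.8 + 20.9 + 25.8 + 25.2 + 20.0 + 18.9 + 29.4 + 48.1 + 30.0 + 25.3 + 32.7) / 11 = 27.2818
σ̂ = R̄ / d₂ = 27.2818 / 2.059 = 13.2500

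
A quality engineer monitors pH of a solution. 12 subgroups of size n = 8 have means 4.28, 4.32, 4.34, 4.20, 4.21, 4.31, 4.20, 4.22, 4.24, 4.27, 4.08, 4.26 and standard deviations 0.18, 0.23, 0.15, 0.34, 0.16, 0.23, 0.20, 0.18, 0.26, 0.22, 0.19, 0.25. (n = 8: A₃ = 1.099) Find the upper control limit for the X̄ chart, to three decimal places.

X̄̄ = (4.28 + 4.32 + 4.34 + 4.20 + 4.21 + 4.31 + 4.20 + 4.22 + 4.24 + 4.27 + 4.08 + 4.26) / 12 = 4.2442
s̄ = (0.18 + 0.23 + 0.15 + 0.34 + 0.16 + 0.23 + 0.20 + 0.18 + 0.26 + 0.22 + 0.19 + 0.25) / 12 = 0.2158
UCL = X̄̄ + A₃·s̄ = 4.2442 + 1.099 × 0.2158 = 4.4814

4.481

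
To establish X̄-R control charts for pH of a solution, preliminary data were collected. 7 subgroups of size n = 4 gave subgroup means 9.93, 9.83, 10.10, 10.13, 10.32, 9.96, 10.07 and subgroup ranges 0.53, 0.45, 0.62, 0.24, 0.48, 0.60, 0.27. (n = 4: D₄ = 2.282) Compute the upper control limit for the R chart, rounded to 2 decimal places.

R̄ = (0.53 + 0.45 + 0.62 + 0.24 + 0.48 + 0.60 + 0.27) / 7 = 3.1900 / 7 = 0.4557
UCL_R = D₄·R̄ = 2.282 × 0.4557 = 1.0399

1.04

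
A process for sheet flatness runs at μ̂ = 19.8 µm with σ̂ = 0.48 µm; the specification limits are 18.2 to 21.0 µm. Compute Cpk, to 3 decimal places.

Cpu = (USL − μ̂) / (3σ̂) = (21.0 − 19.8) / (3 × 0.48) = 0.8333; Cpl = (μ̂ − LSL) / (3σ̂) = (19.8 − 18.2) / (3 × 0.48) = 1.1111; Cpk = min(Cpu, Cpl) = 0.8333

0.833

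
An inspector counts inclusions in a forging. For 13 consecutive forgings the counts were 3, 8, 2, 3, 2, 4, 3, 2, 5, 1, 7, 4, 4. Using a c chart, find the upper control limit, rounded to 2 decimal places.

c̄ = (3 + 8 + 2 + 3 + 2 + 4 + 3 + 2 + 5 + 1 + 7 + 4 + 4) / 13 = 48 / 13 = 3.6923
UCL = c̄ + 3√c̄ = 3.6923 + 3 × √3.6923 = 3.6923 + 3 × 1.9215 = 9.4569

9.46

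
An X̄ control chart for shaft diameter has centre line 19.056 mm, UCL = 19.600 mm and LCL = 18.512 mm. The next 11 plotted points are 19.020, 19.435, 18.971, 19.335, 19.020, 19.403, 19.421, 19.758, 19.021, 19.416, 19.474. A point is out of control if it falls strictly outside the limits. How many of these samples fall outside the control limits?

Compare each point to [18.512, 19.600]: sample 8 = 19.758 > UCL.

1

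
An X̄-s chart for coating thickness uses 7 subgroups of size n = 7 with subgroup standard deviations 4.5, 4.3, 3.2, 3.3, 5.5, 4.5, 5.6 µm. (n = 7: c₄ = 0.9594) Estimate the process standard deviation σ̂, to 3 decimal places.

4.601

s̄ = (4.5 + 4.3 + 3.2 + 3.3 + 5.5 + 4.5 + 5.6) / 7 = 4.4143
σ̂ = s̄ / c₄ = 4.4143 / 0.9594 = 4.6011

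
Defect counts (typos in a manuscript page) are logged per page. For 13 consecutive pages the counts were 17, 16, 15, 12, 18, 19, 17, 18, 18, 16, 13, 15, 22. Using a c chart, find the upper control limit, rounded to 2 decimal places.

28.84

c̄ = (17 + 16 + 15 + 12 + 18 + 19 + 17 + 18 + 18 + 16 + 13 + 15 + 22) / 13 = 216 / 13 = 16.6154
UCL = c̄ + 3√c̄ = 16.6154 + 3 × √16.6154 = 16.6154 + 3 × 4.0762 = 28.8440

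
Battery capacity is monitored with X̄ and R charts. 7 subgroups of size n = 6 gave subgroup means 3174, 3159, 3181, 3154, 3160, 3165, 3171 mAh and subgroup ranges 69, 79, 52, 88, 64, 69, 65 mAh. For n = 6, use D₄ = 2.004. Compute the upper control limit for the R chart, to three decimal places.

139.135

R̄ = (69 + 79 + 52 + 88 + 64 + 69 + 65) / 7 = 486.0000 / 7 = 69.4286
UCL_R = D₄·R̄ = 2.004 × 69.4286 = 139.1349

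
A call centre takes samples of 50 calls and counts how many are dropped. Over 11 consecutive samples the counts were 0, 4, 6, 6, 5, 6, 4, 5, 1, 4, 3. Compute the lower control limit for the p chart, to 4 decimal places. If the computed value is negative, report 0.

p̄ = Σdᵢ / (k·n) = 44 / (11 × 50) = 0.08000
LCL = p̄ − 3·√(p̄(1−p̄)/n) = 0.08000 − 3 × 0.03837 = -0.03510 → 0 (negative, so LCL = 0)

0.0000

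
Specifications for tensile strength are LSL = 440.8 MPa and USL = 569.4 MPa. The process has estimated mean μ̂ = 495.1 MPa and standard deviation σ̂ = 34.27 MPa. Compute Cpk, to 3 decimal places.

Cpu = (USL − μ̂) / (3σ̂) = (569.4 − 495.1) / (3 × 34.27) = 0.7227; Cpl = (μ̂ − LSL) / (3σ̂) = (495.1 − 440.8) / (3 × 34.27) = 0.5282; Cpk = min(Cpu, Cpl) = 0.5282

0.528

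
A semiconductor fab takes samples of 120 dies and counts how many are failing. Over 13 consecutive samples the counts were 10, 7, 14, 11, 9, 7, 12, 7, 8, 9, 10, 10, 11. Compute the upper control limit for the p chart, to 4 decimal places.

0.1545

p̄ = Σdᵢ / (k·n) = 125 / (13 × 120) = 0.08013
UCL = p̄ + 3·√(p̄(1−p̄)/n) = 0.08013 + 3 × √(0.08013×0.91987/120) = 0.08013 + 3 × 0.02478 = 0.15448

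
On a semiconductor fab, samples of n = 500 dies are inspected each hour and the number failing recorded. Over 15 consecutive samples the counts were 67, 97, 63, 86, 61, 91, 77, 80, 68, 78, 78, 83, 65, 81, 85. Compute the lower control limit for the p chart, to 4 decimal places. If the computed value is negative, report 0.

p̄ = Σdᵢ / (k·n) = 1160 / (15 × 500) = 0.15467
LCL = p̄ − 3·√(p̄(1−p̄)/n) = 0.15467 − 3 × 0.01617 = 0.10615

0.1062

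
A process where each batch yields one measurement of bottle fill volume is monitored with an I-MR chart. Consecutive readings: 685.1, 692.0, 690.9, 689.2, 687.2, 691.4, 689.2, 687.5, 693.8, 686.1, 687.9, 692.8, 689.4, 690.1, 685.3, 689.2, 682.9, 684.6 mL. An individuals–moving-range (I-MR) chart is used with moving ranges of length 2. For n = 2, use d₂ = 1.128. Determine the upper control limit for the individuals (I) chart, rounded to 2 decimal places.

698.18

X̄ = (685.1 + 692.0 + 690.9 + 689.2 + 687.2 + 691.4 + 689.2 + 687.5 + 693.8 + 686.1 + 687.9 + 692.8 + 689.4 + 690.1 + 685.3 + 689.2 + 682.9 + 684.6) / 18 = 688.5889
Moving ranges: 6.9, 1.1, 1.7, 2.0, 4.2, 2.2, 1.7, 6.3, 7.7, 1.8, 4.9, 3.4, 0.7, 4.8, 3.9, 6.3, 1.7; M̄R̄ = 61.3000 / 17 = 3.6059
UCL = X̄ + 3·M̄R̄/d₂ = 688.5889 + 3 × 3.6059 / 1.128 = 698.1790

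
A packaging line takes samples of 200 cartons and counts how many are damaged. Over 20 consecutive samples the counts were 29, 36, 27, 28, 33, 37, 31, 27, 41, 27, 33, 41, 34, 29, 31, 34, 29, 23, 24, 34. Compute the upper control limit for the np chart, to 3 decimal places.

p̄ = Σdᵢ / (k·n) = 628 / (20 × 200) = 0.15700
UCL = np̄ + 3·√(np̄(1−p̄)) = 31.4000 + 3 × √(31.4000×0.84300) = 31.4000 + 3 × 5.1449 = 46.8348

46.835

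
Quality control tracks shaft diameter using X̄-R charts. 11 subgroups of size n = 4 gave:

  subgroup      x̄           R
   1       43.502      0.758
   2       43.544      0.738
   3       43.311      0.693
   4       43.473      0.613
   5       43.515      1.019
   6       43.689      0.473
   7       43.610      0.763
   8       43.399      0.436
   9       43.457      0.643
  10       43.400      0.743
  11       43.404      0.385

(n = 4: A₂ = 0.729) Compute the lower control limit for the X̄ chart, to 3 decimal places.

43.001

X̄̄ = (43.502 + 43.544 + 43.311 + 43.473 + 43.515 + 43.689 + 43.610 + 43.399 + 43.457 + 43.400 + 43.404) / 11 = 478.3040 / 11 = 43.4822
R̄ = (0.758 + 0.738 + 0.693 + 0.613 + 1.019 + 0.473 + 0.763 + 0.436 + 0.643 + 0.743 + 0.385) / 11 = 7.2640 / 11 = 0.6604
LCL = X̄̄ − A₂·R̄ = 43.4822 − 0.729 × 0.6604 = 43.0008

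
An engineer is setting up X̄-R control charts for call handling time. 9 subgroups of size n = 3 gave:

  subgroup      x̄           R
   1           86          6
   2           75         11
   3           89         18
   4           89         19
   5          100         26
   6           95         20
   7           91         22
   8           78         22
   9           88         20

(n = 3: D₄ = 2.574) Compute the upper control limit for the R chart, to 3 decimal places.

46.904

R̄ = (6 + 11 + 18 + 19 + 26 + 20 + 22 + 22 + 20) / 9 = 164.0000 / 9 = 18.2222
UCL_R = D₄·R̄ = 2.574 × 18.2222 = 46.9040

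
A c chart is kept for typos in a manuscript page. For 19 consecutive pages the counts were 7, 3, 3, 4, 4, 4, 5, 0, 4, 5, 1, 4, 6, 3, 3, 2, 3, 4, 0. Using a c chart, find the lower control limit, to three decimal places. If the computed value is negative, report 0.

0.000

c̄ = (7 + 3 + 3 + 4 + 4 + 4 + 5 + 0 + 4 + 5 + 1 + 4 + 6 + 3 + 3 + 2 + 3 + 4 + 0) / 19 = 65 / 19 = 3.4211
LCL = c̄ − 3√c̄ = 3.4211 − 3 × 1.8496 = -2.1278 → 0 (cannot be negative)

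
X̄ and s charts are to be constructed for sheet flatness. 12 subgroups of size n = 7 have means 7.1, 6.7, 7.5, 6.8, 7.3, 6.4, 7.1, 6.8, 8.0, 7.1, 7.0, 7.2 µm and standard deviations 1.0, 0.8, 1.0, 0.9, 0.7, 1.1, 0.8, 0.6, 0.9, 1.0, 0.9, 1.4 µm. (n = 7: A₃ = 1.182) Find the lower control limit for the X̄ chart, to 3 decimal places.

5.990

X̄̄ = (7.1 + 6.7 + 7.5 + 6.8 + 7.3 + 6.4 + 7.1 + 6.8 + 8.0 + 7.1 + 7.0 + 7.2) / 12 = 7.0833
s̄ = (1.0 + 0.8 + 1.0 + 0.9 + 0.7 + 1.1 + 0.8 + 0.6 + 0.9 + 1.0 + 0.9 + 1.4) / 12 = 0.9250
LCL = X̄̄ − A₃·s̄ = 7.0833 − 1.182 × 0.9250 = 5.9900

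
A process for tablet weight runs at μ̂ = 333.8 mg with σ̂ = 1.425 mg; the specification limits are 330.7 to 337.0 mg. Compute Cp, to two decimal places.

0.74

Cp = (USL − LSL) / (6σ̂) = (337.0 − 330.7) / (6 × 1.425) = 6.3000 / 8.5500 = 0.7368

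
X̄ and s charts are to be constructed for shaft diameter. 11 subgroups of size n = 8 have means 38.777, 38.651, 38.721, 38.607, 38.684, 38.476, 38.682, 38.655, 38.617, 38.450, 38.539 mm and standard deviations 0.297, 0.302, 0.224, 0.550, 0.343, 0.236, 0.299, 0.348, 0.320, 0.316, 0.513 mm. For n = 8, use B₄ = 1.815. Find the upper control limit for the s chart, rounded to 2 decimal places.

0.62

s̄ = (0.297 + 0.302 + 0.224 + 0.550 + 0.343 + 0.236 + 0.299 + 0.348 + 0.320 + 0.316 + 0.513) / 11 = 0.3407
UCL_s = B₄·s̄ = 1.815 × 0.3407 = 0.6184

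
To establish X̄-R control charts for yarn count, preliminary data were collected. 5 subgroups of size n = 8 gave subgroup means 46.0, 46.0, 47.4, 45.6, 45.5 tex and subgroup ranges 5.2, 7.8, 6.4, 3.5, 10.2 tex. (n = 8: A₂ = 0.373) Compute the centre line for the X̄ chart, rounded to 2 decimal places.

X̄̄ = (46.0 + 46.0 + 47.4 + 45.6 + 45.5) / 5 = 230.5000 / 5 = 46.1000
CL = X̄̄ = 46.1000

46.10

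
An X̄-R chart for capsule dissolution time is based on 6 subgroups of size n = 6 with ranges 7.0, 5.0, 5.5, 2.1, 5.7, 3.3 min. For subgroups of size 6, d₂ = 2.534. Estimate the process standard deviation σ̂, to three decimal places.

1.881

R̄ = (7.0 + 5.0 + 5.5 + 2.1 + 5.7 + 3.3) / 6 = 4.7667
σ̂ = R̄ / d₂ = 4.7667 / 2.534 = 1.8811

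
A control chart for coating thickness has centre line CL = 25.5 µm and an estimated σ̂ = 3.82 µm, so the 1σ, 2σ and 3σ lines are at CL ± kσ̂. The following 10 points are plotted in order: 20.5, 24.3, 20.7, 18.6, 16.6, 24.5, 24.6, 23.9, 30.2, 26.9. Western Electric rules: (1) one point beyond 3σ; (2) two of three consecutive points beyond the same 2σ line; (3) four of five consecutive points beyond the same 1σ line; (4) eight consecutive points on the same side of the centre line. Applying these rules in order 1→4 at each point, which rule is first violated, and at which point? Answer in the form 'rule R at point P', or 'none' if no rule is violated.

Zone of each point (C = within 1σ̂, B = 1σ̂–2σ̂, A = 2σ̂–3σ̂, * = beyond 3σ̂; sign = side of CL): 1:-B, 2:-C, 3:-B, 4:-B, 5:-A, 6:-C, 7:-C, 8:-C, 9:+B, 10:+C
Rule 3 (four of five consecutive points beyond the same 1σ limit) is satisfied at point 5.

rule 3 at point 5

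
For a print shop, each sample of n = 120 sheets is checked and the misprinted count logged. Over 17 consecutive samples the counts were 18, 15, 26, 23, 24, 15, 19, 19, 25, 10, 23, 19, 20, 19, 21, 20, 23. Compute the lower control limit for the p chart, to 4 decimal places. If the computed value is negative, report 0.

p̄ = Σdᵢ / (k·n) = 339 / (17 × 120) = 0.16618
LCL = p̄ − 3·√(p̄(1−p̄)/n) = 0.16618 − 3 × 0.03398 = 0.06423

0.0642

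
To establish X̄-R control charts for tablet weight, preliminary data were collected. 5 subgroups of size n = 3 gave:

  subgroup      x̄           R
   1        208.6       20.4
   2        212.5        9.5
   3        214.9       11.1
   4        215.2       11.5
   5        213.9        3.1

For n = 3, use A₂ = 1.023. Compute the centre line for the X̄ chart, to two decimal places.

213.02

X̄̄ = (208.6 + 212.5 + 214.9 + 215.2 + 213.9) / 5 = 1065.1000 / 5 = 213.0200
CL = X̄̄ = 213.0200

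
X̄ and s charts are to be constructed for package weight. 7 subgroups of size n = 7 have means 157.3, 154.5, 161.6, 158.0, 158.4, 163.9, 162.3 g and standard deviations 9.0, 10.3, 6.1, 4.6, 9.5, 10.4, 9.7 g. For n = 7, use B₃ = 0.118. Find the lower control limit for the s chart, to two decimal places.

s̄ = (9.0 + 10.3 + 6.1 + 4.6 + 9.5 + 10.4 + 9.7) / 7 = 8.5143
LCL_s = B₃·s̄ = 0.118 × 8.5143 = 1.0047

1.00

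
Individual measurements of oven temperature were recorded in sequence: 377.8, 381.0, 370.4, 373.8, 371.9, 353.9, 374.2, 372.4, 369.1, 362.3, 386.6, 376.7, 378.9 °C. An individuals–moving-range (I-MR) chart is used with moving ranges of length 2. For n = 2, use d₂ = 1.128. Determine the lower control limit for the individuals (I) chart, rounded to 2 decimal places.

349.57

X̄ = (377.8 + 381.0 + 370.4 + 373.8 + 371.9 + 353.9 + 374.2 + 372.4 + 369.1 + 362.3 + 386.6 + 376.7 + 378.9) / 13 = 373.0000
Moving ranges: 3.2, 10.6, 3.4, 1.9, 18.0, 20.3, 1.8, 3.3, 6.8, 24.3, 9.9, 2.2; M̄R̄ = 105.7000 / 12 = 8.8083
LCL = X̄ − 3·M̄R̄/d₂ = 373.0000 − 3 × 8.8083 / 1.128 = 349.5736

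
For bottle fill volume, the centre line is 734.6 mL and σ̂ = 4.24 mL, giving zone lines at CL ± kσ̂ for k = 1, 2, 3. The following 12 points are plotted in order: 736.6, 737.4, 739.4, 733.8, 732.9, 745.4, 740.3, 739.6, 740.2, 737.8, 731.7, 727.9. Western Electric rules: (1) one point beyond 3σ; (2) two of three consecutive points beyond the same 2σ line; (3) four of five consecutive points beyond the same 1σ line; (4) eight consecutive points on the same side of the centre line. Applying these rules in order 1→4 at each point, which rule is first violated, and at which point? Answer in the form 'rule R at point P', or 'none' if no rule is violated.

rule 3 at point 9

Zone of each point (C = within 1σ̂, B = 1σ̂–2σ̂, A = 2σ̂–3σ̂, * = beyond 3σ̂; sign = side of CL): 1:+C, 2:+C, 3:+B, 4:-C, 5:-C, 6:+A, 7:+B, 8:+B, 9:+B, 10:+C, 11:-C, 12:-B
Rule 3 (four of five consecutive points beyond the same 1σ limit) is satisfied at point 9.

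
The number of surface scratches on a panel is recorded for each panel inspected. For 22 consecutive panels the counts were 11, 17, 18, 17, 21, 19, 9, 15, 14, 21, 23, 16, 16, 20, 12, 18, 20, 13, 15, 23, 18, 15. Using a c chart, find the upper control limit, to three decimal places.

29.183

c̄ = (11 + 17 + 18 + 17 + 21 + 19 + 9 + 15 + 14 + 21 + 23 + 16 + 16 + 20 + 12 + 18 + 20 + 13 + 15 + 23 + 18 + 15) / 22 = 371 / 22 = 16.8636
UCL = c̄ + 3√c̄ = 16.8636 + 3 × √16.8636 = 16.8636 + 3 × 4.1065 = 29.1832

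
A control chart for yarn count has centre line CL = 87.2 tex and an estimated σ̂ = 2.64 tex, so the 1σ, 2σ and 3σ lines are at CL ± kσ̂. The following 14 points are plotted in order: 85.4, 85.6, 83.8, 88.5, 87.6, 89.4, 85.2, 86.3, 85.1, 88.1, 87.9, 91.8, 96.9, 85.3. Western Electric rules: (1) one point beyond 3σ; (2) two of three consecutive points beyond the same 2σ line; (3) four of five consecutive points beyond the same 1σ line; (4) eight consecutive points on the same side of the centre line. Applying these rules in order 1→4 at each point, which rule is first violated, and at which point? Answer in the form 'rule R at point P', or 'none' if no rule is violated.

Zone of each point (C = within 1σ̂, B = 1σ̂–2σ̂, A = 2σ̂–3σ̂, * = beyond 3σ̂; sign = side of CL): 1:-C, 2:-C, 3:-B, 4:+C, 5:+C, 6:+C, 7:-C, 8:-C, 9:-C, 10:+C, 11:+C, 12:+B, 13:+*, 14:-C
Rule 1 (one point beyond the 3σ limits) is satisfied at point 13.

rule 1 at point 13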